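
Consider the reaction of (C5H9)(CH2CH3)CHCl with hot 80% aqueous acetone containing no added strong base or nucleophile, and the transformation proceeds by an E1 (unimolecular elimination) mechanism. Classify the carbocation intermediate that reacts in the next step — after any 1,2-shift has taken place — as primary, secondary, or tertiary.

tertiary

Step 1: Unassisted departure of Cl⁻ (taking the C–Cl bonding pair) generates a secondary carbocation.
Step 2: A hydride (H with its bonding pair) migrates from the adjacent cyclopentyl carbon to the cationic centre — a 1,2-hydride shift — upgrading the secondary cation to a tertiary one.
The cation rearranges from secondary to tertiary via a 1,2-hydride shift from the adjacent cyclopentyl carbon; the tertiary cation is what reacts next.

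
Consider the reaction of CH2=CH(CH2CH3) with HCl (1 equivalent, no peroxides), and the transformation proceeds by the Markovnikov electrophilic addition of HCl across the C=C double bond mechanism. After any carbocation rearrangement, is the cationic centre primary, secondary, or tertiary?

secondary

Step 1: Protonation of the alkene by HCl: the π bond acts as the nucleophile and picks up H⁺, giving the more stable (Markovnikov) secondary carbocation. The H–Cl bond breaks heterolytically, releasing Cl⁻.
No single 1,2-shift to an adjacent carbon would give a more-substituted cation, so no rearrangement occurs.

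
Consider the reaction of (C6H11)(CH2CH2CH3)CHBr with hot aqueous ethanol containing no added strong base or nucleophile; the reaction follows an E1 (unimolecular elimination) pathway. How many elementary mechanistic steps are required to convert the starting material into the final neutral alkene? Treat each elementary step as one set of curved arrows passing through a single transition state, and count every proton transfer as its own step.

Step 1: The C–Br bond breaks with both electrons going to the bromide; Br⁻ leaves and a secondary carbocation remains.
Step 2: A hydride (H with its bonding pair) migrates from the adjacent cyclohexyl carbon to the cationic centre — a 1,2-hydride shift — upgrading the secondary cation to a tertiary one.
Step 3: Loss of a β-proton to a water (or ethanol) molecule of the solvent: the C–H bonding pair collapses toward the cationic carbon to form the C=C π bond, yielding the alkene.
Total: 3 elementary steps.

3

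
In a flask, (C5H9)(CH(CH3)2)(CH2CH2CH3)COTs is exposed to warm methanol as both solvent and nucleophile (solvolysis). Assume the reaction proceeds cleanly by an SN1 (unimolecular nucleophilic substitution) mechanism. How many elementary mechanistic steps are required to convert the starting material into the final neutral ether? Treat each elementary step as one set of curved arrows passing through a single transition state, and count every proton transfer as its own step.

Step 1: Rate-determining heterolysis of the C–O bond gives TsO⁻ and a tertiary carbocation.
(No 1,2-shift: no single shift to an adjacent carbon would give a more stable cation.)
Step 2: A lone pair on the oxygen of CH3OH attacks the carbocation, forming a new C–O σ-bond and an oxonium ion.
Step 3: Deprotonation of the oxonium oxygen by solvent methanol yields the neutral ether.
Total: 3 elementary steps.

3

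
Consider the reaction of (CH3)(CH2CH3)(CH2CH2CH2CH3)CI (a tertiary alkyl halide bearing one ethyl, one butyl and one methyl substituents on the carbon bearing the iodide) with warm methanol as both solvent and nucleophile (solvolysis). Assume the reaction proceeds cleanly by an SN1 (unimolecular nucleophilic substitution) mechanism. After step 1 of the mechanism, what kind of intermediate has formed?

tertiary carbocation

Step 1: Rate-determining heterolysis of the C–I bond gives I⁻ and a tertiary carbocation.
After step 1 the species present is a tertiary carbocation.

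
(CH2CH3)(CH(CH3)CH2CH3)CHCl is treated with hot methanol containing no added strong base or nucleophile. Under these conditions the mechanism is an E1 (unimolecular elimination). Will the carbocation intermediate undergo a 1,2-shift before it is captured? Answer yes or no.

The first-formed carbocation is secondary.
The adjacent sec-butyl carbon already bears 2 other carbon substituents and has a hydrogen to migrate; after a 1,2-hydride shift from that carbon the positive charge sits on a tertiary centre.
Tertiary is more stable than secondary, so the shift occurs.

yes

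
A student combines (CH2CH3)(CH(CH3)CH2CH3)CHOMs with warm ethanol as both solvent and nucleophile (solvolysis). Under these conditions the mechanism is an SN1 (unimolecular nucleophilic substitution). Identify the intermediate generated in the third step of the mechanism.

oxonium ion

Step 1: The C–O bond breaks with both electrons going to the mesylate; MsO⁻ leaves and a secondary carbocation remains.
Step 2: A 1,2-hydride shift from the adjacent sec-butyl carbon moves the positive charge from the secondary centre to an adjacent carbon, generating a more stable tertiary carbocation.
Step 3: A lone pair on the oxygen of CH3CH2OH attacks the carbocation, forming a new C–O σ-bond and an oxonium ion.
After step 3 the species present is an oxonium ion.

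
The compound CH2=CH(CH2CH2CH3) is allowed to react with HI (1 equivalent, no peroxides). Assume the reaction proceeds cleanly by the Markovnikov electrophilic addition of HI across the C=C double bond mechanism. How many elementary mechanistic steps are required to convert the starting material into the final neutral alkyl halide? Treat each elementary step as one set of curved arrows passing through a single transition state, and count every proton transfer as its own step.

Step 1: Protonation of the alkene by HI: the π bond acts as the nucleophile and picks up H⁺, giving the more stable (Markovnikov) secondary carbocation. The H–I bond breaks heterolytically, releasing I⁻.
(No 1,2-shift: no single shift to an adjacent carbon would give a more stable cation.)
Step 2: Nucleophilic attack by I⁻ on the carbocation completes the addition, giving R–I.
Total: 2 elementary steps.

2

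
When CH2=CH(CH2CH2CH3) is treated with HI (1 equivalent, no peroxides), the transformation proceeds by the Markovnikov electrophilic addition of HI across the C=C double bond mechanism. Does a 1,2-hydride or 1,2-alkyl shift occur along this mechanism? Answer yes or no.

The first-formed carbocation is secondary.
No single 1,2-shift to an adjacent carbon would produce a more-substituted cation than the one already present, so no rearrangement occurs.

no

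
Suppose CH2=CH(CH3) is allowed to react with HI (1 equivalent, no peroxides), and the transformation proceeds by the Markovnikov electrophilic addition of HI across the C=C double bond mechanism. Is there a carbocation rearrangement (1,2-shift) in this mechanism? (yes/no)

The first-formed carbocation is secondary.
No single 1,2-shift to an adjacent carbon would produce a more-substituted cation than the one already present, so no rearrangement occurs.

no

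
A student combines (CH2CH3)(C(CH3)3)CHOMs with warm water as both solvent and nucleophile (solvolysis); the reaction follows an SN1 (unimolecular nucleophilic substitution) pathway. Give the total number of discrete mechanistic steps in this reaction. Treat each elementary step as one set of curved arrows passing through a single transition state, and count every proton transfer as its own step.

Step 1: The C–O bond breaks with both electrons going to the mesylate; MsO⁻ leaves and a secondary carbocation remains.
Step 2: A 1,2-methyl shift from the adjacent tert-butyl carbon moves the positive charge from the secondary centre to an adjacent carbon, generating a more stable tertiary carbocation.
Step 3: H2O donates an oxygen lone pair into the empty p orbital of the cation, giving a protonated alcohol (an oxonium ion).
Step 4: Proton transfer from the O–H of the oxonium ion to a solvent molecule delivers the neutral alcohol.
Total: 4 elementary steps.

4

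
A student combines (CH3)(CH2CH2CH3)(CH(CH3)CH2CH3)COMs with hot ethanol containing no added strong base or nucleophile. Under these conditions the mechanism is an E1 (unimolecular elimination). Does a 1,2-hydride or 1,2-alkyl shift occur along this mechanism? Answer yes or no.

The first-formed carbocation is tertiary.
No single 1,2-shift to an adjacent carbon would produce a more-substituted cation than the one already present, so no rearrangement occurs.

no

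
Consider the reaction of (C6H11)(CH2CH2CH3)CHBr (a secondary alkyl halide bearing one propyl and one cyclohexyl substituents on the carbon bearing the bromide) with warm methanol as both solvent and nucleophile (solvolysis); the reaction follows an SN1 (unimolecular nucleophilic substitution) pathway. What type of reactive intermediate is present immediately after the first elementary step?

secondary carbocation

Step 1: Unassisted departure of Br⁻ (taking the C–Br bonding pair) generates a secondary carbocation.
After step 1 the species present is a secondary carbocation.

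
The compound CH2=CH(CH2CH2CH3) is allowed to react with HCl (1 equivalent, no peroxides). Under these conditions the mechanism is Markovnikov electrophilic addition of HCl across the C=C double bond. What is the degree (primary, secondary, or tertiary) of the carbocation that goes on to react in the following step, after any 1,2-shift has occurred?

Step 1: Protonation of the alkene by HCl: the π bond acts as the nucleophile and picks up H⁺, giving the more stable (Markovnikov) secondary carbocation. The H–Cl bond breaks heterolytically, releasing Cl⁻.
No single 1,2-shift to an adjacent carbon would give a more-substituted cation, so no rearrangement occurs.

secondary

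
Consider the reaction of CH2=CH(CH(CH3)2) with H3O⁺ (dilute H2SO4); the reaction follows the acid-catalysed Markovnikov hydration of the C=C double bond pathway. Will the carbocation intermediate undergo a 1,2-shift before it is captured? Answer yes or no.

The first-formed carbocation is secondary.
The adjacent isopropyl carbon already bears 2 other carbon substituents and has a hydrogen to migrate; after a 1,2-hydride shift from that carbon the positive charge sits on a tertiary centre.
Tertiary is more stable than secondary, so the shift occurs.

yes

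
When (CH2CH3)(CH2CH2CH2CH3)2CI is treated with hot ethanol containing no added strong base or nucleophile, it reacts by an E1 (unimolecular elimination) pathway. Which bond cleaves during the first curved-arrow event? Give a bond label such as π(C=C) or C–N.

C–I

Step 1: Rate-determining heterolysis of the C–I bond gives I⁻ and a tertiary carbocation.
The bond broken in this step is the C–I bond.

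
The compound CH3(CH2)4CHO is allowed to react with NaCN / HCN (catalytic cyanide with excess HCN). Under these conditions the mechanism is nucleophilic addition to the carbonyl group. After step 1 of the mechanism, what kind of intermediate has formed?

tetrahedral alkoxide intermediate

Step 1: A lone pair / filled orbital on CN⁻ attacks the electrophilic carbonyl carbon; the π(C=O) electrons shift onto oxygen, producing a tetrahedral alkoxide intermediate.
After step 1 the species present is a tetrahedral alkoxide intermediate.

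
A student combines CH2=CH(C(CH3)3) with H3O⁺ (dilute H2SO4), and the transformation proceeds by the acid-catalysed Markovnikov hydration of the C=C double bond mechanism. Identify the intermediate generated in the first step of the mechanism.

secondary carbocation

Step 1: Electrophilic addition begins with the π(C=C) electrons forming a bond to the proton of H3O⁺. Following Markovnikov's rule, the resulting cation is secondary. H2O is released.
After step 1 the species present is a secondary carbocation.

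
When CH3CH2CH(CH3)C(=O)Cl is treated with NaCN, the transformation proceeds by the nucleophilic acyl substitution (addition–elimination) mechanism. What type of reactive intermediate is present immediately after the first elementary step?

Step 1: Nucleophilic addition of CN⁻ to the acyl carbon breaks the π(C=O) bond and yields a tetrahedral, anionic intermediate.
After step 1 the species present is a tetrahedral intermediate.

tetrahedral intermediate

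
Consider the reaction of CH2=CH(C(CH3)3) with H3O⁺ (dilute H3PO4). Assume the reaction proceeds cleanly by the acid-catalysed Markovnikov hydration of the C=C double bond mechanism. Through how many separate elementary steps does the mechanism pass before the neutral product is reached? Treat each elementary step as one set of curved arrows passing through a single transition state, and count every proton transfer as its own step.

4

Step 1: Protonation of the alkene by H3O⁺: the π bond acts as the nucleophile and picks up H⁺, giving the more stable (Markovnikov) secondary carbocation. H2O is released.
Step 2: A 1,2-methyl shift from the adjacent tert-butyl carbon moves the positive charge from the secondary centre to an adjacent carbon, generating a more stable tertiary carbocation.
Step 3: A lone pair on the oxygen of H2O attacks the carbocation, forming a C–O bond and an oxonium ion (a protonated alcohol).
Step 4: Deprotonation of the oxonium ion by a water molecule delivers the neutral alcohol and regenerates the acid catalyst.
Total: 4 elementary steps.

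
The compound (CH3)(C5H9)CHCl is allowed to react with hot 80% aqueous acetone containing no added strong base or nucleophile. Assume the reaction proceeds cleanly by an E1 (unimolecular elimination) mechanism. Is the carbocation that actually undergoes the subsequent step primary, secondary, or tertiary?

tertiary

Step 1: Ionisation: the C–Cl σ-bond cleaves heterolytically; both bonding electrons depart with Cl⁻, leaving a secondary carbocation at the α-carbon.
Step 2: Carbocation rearrangement: a 1,2-hydride shift from the adjacent cyclopentyl carbon converts the initially-formed secondary cation into the more stable tertiary cation.
The cation rearranges from secondary to tertiary via a 1,2-hydride shift from the adjacent cyclopentyl carbon; the tertiary cation is what reacts next.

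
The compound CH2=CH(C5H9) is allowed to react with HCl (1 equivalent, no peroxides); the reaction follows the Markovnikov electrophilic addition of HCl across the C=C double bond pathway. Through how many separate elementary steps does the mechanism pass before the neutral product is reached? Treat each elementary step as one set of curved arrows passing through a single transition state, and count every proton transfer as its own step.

Step 1: Protonation of the alkene by HCl: the π bond acts as the nucleophile and picks up H⁺, giving the more stable (Markovnikov) secondary carbocation. The H–Cl bond breaks heterolytically, releasing Cl⁻.
Step 2: A 1,2-hydride shift from the adjacent cyclopentyl carbon moves the positive charge from the secondary centre to an adjacent carbon, generating a more stable tertiary carbocation.
Step 3: The Cl⁻ anion donates a lone pair to the carbocation, forming the new C–Cl σ-bond and giving the neutral alkyl halide.
Total: 3 elementary steps.

3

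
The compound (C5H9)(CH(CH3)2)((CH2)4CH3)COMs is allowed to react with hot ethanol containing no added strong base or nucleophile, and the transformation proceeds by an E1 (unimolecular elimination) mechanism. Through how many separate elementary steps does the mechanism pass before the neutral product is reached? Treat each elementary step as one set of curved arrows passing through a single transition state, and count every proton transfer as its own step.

2

Step 1: Ionisation: the C–O σ-bond cleaves heterolytically; both bonding electrons depart with MsO⁻, leaving a tertiary carbocation at the α-carbon.
(No 1,2-shift: no single shift to an adjacent carbon would give a more stable cation.)
Step 2: A weak base (an ethanol molecule from the solvent) removes a proton from a carbon adjacent to the cationic centre; the electrons of that C–H bond become the new π(C=C) bond, giving the alkene.
Total: 2 elementary steps.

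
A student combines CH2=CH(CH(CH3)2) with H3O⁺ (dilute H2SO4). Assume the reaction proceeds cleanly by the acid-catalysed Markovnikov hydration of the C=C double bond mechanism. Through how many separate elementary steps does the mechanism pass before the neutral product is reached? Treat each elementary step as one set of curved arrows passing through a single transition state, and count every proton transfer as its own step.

4

Step 1: The π electrons of the C=C bond attack a proton of H3O⁺; Markovnikov addition places the new C–H on the less-substituted alkene carbon, so the positive charge ends up on the more-substituted carbon — a secondary carbocation. H2O is released.
Step 2: Carbocation rearrangement: a 1,2-hydride shift from the adjacent isopropyl carbon converts the initially-formed secondary cation into the more stable tertiary cation.
Step 3: Water acts as the nucleophile: an oxygen lone pair bonds to the cationic carbon, giving an oxonium-ion intermediate.
Step 4: H2O removes a proton from the oxonium oxygen, regenerating H3O⁺ and giving the neutral alcohol.
Total: 4 elementary steps.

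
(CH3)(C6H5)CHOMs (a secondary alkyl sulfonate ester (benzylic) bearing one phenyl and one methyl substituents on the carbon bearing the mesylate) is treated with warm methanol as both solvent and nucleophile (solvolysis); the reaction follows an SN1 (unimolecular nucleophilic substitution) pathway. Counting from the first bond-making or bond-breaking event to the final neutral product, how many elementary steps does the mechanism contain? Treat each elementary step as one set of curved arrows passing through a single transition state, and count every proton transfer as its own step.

Step 1: Ionisation: the C–O σ-bond cleaves heterolytically; both bonding electrons depart with MsO⁻, leaving a secondary carbocation at the α-carbon.
(No 1,2-shift: no single shift to an adjacent carbon would give a more stable cation.)
Step 2: Nucleophilic capture: the oxygen of CH3OH bonds to the cationic carbon, producing an oxonium-ion intermediate.
Step 3: Deprotonation of the oxonium oxygen by solvent methanol yields the neutral ether.
Total: 3 elementary steps.

3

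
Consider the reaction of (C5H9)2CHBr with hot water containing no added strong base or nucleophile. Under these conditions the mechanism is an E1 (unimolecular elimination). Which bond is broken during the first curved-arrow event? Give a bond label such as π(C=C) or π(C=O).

Step 1: Unassisted departure of Br⁻ (taking the C–Br bonding pair) generates a secondary carbocation.
The bond broken in this step is the C–Br bond.

C–Br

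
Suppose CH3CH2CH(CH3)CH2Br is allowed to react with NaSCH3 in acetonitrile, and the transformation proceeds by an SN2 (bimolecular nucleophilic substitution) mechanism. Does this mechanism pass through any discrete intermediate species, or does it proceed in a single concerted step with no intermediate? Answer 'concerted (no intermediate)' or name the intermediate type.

concerted (no intermediate)

Backside attack by CH3S⁻ on the carbon bearing the bromide: the new C–S bond forms as the C–Br bond breaks, with Walden inversion at carbon.
All bond changes occur in one transition state; no discrete intermediate is formed.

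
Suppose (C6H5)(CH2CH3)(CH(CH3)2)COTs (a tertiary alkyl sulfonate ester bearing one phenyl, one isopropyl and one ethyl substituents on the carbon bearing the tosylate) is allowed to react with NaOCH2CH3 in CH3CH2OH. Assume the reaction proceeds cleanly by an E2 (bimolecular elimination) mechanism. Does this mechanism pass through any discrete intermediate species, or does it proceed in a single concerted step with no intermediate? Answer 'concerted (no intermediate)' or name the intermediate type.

concerted (no intermediate)

Concerted anti-periplanar elimination: CH3CH2O⁻ abstracts a β-H while TsO⁻ leaves, and the C–H electrons become the new C=C π bond — all in a single transition state.
All bond changes occur in one transition state; no discrete intermediate is formed.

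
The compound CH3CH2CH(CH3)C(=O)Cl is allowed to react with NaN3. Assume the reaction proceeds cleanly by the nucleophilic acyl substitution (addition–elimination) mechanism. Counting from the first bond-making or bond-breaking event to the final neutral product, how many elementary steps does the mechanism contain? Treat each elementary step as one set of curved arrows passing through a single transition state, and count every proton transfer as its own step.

Step 1: Nucleophilic addition of N3⁻ to the acyl carbon breaks the π(C=O) bond and yields a tetrahedral, anionic intermediate.
Step 2: An oxygen lone pair re-forms the C=O π bond as the C–Cl σ-bond breaks; Cl⁻ is expelled.
Total: 2 elementary steps.

2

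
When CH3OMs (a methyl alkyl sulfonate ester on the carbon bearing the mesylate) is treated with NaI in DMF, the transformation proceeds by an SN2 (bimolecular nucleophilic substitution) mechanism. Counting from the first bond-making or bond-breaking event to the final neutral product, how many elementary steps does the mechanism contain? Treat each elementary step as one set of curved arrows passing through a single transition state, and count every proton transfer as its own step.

1

Step 1: I⁻ attacks the back face of the α-carbon while MsO⁻ departs with the C–O bonding pair — a single concerted displacement through a pentacoordinate transition state.
Total: 1 elementary step.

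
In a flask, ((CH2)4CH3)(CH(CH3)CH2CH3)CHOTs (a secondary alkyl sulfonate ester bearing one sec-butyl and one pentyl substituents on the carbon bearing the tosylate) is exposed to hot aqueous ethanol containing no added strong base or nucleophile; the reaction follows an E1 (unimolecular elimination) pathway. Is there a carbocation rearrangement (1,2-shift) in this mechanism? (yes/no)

The first-formed carbocation is secondary.
The adjacent sec-butyl carbon already bears 2 other carbon substituents and has a hydrogen to migrate; after a 1,2-hydride shift from that carbon the positive charge sits on a tertiary centre.
Tertiary is more stable than secondary, so the shift occurs.

yes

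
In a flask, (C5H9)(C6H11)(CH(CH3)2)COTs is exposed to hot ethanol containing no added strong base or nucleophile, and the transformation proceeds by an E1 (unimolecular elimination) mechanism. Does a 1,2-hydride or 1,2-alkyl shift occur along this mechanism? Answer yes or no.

The first-formed carbocation is tertiary.
No single 1,2-shift to an adjacent carbon would produce a more-substituted cation than the one already present, so no rearrangement occurs.

no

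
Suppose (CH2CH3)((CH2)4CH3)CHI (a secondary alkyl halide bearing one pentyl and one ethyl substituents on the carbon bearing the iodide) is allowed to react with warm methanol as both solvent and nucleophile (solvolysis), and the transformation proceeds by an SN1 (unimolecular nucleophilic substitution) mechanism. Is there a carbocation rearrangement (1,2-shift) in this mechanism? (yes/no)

The first-formed carbocation is secondary.
No single 1,2-shift to an adjacent carbon would produce a more-substituted cation than the one already present, so no rearrangement occurs.

no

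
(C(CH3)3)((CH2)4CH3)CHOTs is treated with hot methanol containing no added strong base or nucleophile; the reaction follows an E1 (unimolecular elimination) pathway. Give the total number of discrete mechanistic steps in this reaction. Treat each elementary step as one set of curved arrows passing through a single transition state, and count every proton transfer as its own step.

3

Step 1: Ionisation: the C–O σ-bond cleaves heterolytically; both bonding electrons depart with TsO⁻, leaving a secondary carbocation at the α-carbon.
Step 2: Carbocation rearrangement: a 1,2-methyl shift from the adjacent tert-butyl carbon converts the initially-formed secondary cation into the more stable tertiary cation.
Step 3: Loss of a β-proton to a methanol molecule of the solvent: the C–H bonding pair collapses toward the cationic carbon to form the C=C π bond, yielding the alkene.
Total: 3 elementary steps.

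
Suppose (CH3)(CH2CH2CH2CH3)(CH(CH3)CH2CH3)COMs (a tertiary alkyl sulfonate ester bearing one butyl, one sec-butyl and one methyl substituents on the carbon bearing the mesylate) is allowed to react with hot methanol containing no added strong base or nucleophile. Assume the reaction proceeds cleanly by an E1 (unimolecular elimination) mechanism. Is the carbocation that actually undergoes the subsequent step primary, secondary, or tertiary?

tertiary

Step 1: Unassisted departure of MsO⁻ (taking the C–O bonding pair) generates a tertiary carbocation.
No single 1,2-shift to an adjacent carbon would give a more-substituted cation, so no rearrangement occurs.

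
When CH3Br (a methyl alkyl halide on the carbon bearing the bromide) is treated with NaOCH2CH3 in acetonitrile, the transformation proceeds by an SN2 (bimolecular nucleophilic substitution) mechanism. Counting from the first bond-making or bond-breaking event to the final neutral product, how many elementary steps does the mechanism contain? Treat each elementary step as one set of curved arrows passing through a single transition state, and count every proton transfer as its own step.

1

Step 1: Backside attack by CH3CH2O⁻ on the carbon bearing the bromide: the new C–O bond forms as the C–Br bond breaks, with Walden inversion at carbon.
Total: 1 elementary step.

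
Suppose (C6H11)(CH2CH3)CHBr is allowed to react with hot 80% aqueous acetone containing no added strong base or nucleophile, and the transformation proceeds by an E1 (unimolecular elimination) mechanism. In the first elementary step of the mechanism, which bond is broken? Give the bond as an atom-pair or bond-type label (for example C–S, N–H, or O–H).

Step 1: Rate-determining heterolysis of the C–Br bond gives Br⁻ and a secondary carbocation.
The bond broken in this step is the C–Br bond.

C–Br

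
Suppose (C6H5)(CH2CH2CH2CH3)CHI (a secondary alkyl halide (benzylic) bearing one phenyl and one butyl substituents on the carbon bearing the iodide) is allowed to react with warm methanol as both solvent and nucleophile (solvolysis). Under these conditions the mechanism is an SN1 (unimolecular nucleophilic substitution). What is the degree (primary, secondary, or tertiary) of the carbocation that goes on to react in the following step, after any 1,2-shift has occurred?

Step 1: Unassisted departure of I⁻ (taking the C–I bonding pair) generates a secondary carbocation.
No single 1,2-shift to an adjacent carbon would give a more-substituted cation, so no rearrangement occurs.

secondary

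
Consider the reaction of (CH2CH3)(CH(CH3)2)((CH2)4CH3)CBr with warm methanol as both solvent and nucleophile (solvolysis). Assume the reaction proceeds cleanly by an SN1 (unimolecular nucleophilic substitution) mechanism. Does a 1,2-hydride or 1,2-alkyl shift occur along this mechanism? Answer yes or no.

The first-formed carbocation is tertiary.
No single 1,2-shift to an adjacent carbon would produce a more-substituted cation than the one already present, so no rearrangement occurs.

no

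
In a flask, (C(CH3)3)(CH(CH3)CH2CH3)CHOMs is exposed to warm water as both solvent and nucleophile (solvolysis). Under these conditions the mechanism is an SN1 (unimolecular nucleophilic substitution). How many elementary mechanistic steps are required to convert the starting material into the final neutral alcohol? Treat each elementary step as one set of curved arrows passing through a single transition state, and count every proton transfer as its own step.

4

Step 1: Ionisation: the C–O σ-bond cleaves heterolytically; both bonding electrons depart with MsO⁻, leaving a secondary carbocation at the α-carbon.
Step 2: A 1,2-hydride shift from the adjacent sec-butyl carbon moves the positive charge from the secondary centre to an adjacent carbon, generating a more stable tertiary carbocation.
Step 3: H2O donates an oxygen lone pair into the empty p orbital of the cation, giving a protonated alcohol (an oxonium ion).
Step 4: Deprotonation of the oxonium oxygen by solvent water yields the neutral alcohol.
Total: 4 elementary steps.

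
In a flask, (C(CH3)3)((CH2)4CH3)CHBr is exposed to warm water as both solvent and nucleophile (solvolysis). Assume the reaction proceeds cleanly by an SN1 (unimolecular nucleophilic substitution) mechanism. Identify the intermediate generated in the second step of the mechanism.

Step 1: Rate-determining heterolysis of the C–Br bond gives Br⁻ and a secondary carbocation.
Step 2: A methyl group with its bonding pair migrates from the adjacent tert-butyl carbon to the cationic centre — a 1,2-methyl shift — upgrading the secondary cation to a tertiary one.
After step 2 the species present is a tertiary carbocation.

tertiary carbocation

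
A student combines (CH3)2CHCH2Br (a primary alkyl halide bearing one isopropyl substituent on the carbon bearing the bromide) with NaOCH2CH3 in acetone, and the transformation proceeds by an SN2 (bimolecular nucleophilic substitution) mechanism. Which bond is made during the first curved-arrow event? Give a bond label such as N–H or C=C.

C–O

Step 1: Backside attack by CH3CH2O⁻ on the carbon bearing the bromide: the new C–O bond forms as the C–Br bond breaks, with Walden inversion at carbon.
The bond formed in this step is the C–O bond.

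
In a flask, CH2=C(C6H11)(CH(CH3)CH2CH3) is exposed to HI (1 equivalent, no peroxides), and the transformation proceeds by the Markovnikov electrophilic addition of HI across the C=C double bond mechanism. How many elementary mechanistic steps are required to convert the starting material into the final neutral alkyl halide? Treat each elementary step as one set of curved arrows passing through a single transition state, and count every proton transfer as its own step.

2

Step 1: The π electrons of the C=C bond attack a proton of HI; Markovnikov addition places the new C–H on the less-substituted alkene carbon, so the positive charge ends up on the more-substituted carbon — a tertiary carbocation. The H–I bond breaks heterolytically, releasing I⁻.
(No 1,2-shift: no single shift to an adjacent carbon would give a more stable cation.)
Step 2: I⁻ captures the cation: a lone pair on I⁻ fills the empty p orbital, producing the alkyl halide product.
Total: 2 elementary steps.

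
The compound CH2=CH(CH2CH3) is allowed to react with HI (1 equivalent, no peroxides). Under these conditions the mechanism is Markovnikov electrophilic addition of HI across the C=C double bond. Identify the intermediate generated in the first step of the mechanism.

Step 1: Electrophilic addition begins with the π(C=C) electrons forming a bond to the proton of HI. Following Markovnikov's rule, the resulting cation is secondary. The H–I bond breaks heterolytically, releasing I⁻.
After step 1 the species present is a secondary carbocation.

secondary carbocation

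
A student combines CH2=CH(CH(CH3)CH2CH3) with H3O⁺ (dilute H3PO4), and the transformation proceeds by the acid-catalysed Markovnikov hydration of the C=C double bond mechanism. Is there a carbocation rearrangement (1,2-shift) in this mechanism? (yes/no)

The first-formed carbocation is secondary.
The adjacent sec-butyl carbon already bears 2 other carbon substituents and has a hydrogen to migrate; after a 1,2-hydride shift from that carbon the positive charge sits on a tertiary centre.
Tertiary is more stable than secondary, so the shift occurs.

yes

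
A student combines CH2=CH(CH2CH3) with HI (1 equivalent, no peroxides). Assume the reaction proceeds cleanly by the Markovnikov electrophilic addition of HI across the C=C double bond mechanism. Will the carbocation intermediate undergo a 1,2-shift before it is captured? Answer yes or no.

no

The first-formed carbocation is secondary.
No single 1,2-shift to an adjacent carbon would produce a more-substituted cation than the one already present, so no rearrangement occurs.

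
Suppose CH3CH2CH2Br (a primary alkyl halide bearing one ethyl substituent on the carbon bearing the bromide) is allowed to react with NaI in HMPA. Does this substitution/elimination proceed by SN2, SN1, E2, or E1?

SN2

Conditions: a primary substrate with a strong nucleophile in the polar aprotic solvent HMPA.
These conditions are the textbook signature of the SN2 pathway.
An unhindered substrate with a strong nucleophile in a polar aprotic solvent favours one-step backside displacement.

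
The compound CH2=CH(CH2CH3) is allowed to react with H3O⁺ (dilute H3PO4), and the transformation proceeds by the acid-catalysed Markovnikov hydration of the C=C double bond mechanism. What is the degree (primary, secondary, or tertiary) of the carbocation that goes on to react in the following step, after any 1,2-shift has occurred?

Step 1: Electrophilic addition begins with the π(C=C) electrons forming a bond to the proton of H3O⁺. Following Markovnikov's rule, the resulting cation is secondary. H2O is released.
No single 1,2-shift to an adjacent carbon would give a more-substituted cation, so no rearrangement occurs.

secondary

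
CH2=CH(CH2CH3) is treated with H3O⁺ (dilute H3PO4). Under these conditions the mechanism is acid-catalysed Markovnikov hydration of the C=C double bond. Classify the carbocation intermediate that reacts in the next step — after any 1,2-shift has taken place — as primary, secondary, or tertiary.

secondary

Step 1: The π electrons of the C=C bond attack a proton of H3O⁺; Markovnikov addition places the new C–H on the less-substituted alkene carbon, so the positive charge ends up on the more-substituted carbon — a secondary carbocation. H2O is released.
No single 1,2-shift to an adjacent carbon would give a more-substituted cation, so no rearrangement occurs.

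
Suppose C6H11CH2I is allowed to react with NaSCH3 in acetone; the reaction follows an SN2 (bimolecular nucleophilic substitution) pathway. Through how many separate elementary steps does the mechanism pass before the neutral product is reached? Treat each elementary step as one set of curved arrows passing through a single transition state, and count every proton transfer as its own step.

1

Step 1: CH3S⁻ attacks the back face of the α-carbon while I⁻ departs with the C–I bonding pair — a single concerted displacement through a pentacoordinate transition state.
Total: 1 elementary step.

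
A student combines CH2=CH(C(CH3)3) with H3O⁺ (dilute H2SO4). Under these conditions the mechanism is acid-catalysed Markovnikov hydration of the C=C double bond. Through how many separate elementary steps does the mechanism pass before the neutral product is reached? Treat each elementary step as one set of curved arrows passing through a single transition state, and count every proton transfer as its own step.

Step 1: Protonation of the alkene by H3O⁺: the π bond acts as the nucleophile and picks up H⁺, giving the more stable (Markovnikov) secondary carbocation. H2O is released.
Step 2: Carbocation rearrangement: a 1,2-methyl shift from the adjacent tert-butyl carbon converts the initially-formed secondary cation into the more stable tertiary cation.
Step 3: A lone pair on the oxygen of H2O attacks the carbocation, forming a C–O bond and an oxonium ion (a protonated alcohol).
Step 4: Proton transfer from the O–H of the oxonium ion to H2O completes the catalytic cycle and yields the alcohol.
Total: 4 elementary steps.

4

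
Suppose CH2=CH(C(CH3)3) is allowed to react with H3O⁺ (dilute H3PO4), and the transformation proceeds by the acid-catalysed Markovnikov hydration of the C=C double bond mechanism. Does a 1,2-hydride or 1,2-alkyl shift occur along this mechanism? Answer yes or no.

yes

The first-formed carbocation is secondary.
The adjacent tert-butyl carbon has no hydrogen but bears methyl groups; migration of one methyl with its bonding pair (a 1,2-methyl shift) places the charge on a tertiary centre.
Tertiary is more stable than secondary, so the shift occurs.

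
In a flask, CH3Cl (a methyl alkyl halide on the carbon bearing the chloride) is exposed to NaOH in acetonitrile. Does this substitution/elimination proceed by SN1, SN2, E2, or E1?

SN2

Conditions: a methyl substrate with a strong nucleophile in the polar aprotic solvent acetonitrile.
These conditions are the textbook signature of the SN2 pathway.
An unhindered substrate with a strong nucleophile in a polar aprotic solvent favours one-step backside displacement.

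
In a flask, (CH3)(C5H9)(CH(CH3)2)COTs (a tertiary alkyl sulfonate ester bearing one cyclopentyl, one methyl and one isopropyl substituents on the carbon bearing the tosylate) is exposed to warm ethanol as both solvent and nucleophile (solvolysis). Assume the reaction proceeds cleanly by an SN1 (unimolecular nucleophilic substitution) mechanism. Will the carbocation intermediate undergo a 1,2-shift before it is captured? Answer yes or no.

The first-formed carbocation is tertiary.
No single 1,2-shift to an adjacent carbon would produce a more-substituted cation than the one already present, so no rearrangement occurs.

no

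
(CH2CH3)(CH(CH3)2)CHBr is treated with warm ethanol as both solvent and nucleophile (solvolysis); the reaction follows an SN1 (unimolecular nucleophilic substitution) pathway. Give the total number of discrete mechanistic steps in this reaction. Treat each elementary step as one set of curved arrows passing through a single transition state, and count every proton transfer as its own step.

Step 1: Unassisted departure of Br⁻ (taking the C–Br bonding pair) generates a secondary carbocation.
Step 2: Carbocation rearrangement: a 1,2-hydride shift from the adjacent isopropyl carbon converts the initially-formed secondary cation into the more stable tertiary cation.
Step 3: Nucleophilic capture: the oxygen of CH3CH2OH bonds to the cationic carbon, producing an oxonium-ion intermediate.
Step 4: Deprotonation of the oxonium oxygen by solvent ethanol yields the neutral ether.
Total: 4 elementary steps.

4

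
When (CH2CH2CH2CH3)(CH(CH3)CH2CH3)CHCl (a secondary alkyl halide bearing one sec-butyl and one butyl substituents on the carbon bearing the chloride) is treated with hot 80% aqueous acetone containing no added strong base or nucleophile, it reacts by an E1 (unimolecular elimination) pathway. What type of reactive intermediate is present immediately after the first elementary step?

secondary carbocation

Step 1: Ionisation: the C–Cl σ-bond cleaves heterolytically; both bonding electrons depart with Cl⁻, leaving a secondary carbocation at the α-carbon.
After step 1 the species present is a secondary carbocation.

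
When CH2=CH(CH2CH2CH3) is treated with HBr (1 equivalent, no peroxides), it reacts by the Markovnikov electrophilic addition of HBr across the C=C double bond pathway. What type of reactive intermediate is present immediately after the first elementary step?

secondary carbocation

Step 1: Protonation of the alkene by HBr: the π bond acts as the nucleophile and picks up H⁺, giving the more stable (Markovnikov) secondary carbocation. The H–Br bond breaks heterolytically, releasing Br⁻.
After step 1 the species present is a secondary carbocation.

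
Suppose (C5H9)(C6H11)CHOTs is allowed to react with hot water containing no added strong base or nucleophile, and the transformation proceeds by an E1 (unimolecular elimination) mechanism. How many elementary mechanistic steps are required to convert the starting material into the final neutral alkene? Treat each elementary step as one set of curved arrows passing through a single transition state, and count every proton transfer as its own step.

Step 1: The C–O bond breaks with both electrons going to the tosylate; TsO⁻ leaves and a secondary carbocation remains.
Step 2: A 1,2-hydride shift from the adjacent cyclohexyl carbon moves the positive charge from the secondary centre to an adjacent carbon, generating a more stable tertiary carbocation.
Step 3: A water molecule (solvent) deprotonates a β-carbon; as the C–H bond breaks, those electrons form the new alkene π bond.
Total: 3 elementary steps.

3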